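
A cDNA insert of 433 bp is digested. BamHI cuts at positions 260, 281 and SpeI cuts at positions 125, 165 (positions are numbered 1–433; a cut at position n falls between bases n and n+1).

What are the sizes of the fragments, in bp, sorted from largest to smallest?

Combined cut positions (sorted): 125, 165, 260, 281.
Linear molecule, 4 cuts → 5 fragments:
  125 − 0 = 125 bp
  165 − 125 = 40 bp
  260 − 165 = 95 bp
  281 − 260 = 21 bp
  433 − 281 = 152 bp
Sorted largest to smallest: 152, 125, 95, 40, 21 bp.

152, 125, 95, 40, 21 bp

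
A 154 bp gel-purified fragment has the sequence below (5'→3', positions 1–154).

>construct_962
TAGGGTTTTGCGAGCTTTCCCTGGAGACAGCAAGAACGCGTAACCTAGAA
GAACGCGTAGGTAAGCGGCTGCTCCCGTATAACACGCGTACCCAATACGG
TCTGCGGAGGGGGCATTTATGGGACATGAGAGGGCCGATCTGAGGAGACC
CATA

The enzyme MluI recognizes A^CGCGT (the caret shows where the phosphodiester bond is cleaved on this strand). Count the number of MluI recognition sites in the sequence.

ACGCGT occurs starting at positions 36, 53, 84.
MluI cuts at 3 sites.

3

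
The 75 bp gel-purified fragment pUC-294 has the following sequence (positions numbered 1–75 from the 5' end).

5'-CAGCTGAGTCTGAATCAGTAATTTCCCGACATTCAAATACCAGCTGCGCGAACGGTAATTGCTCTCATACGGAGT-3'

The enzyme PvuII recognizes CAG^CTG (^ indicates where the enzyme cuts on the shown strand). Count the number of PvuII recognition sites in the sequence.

2

CAGCTG occurs starting at positions 1, 41.
PvuII cuts at 2 sites.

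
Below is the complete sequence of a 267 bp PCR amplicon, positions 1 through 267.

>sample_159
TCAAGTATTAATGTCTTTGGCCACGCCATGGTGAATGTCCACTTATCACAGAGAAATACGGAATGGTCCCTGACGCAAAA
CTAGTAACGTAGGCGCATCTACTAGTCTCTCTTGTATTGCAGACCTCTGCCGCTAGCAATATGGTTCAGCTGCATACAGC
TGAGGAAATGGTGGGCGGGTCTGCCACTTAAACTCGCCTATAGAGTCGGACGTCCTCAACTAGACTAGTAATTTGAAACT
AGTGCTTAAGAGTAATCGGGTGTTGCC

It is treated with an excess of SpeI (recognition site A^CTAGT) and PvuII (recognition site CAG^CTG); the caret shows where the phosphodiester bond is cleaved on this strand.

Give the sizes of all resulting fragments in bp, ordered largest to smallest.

80, 65, 48, 29, 21, 14, 10 bp

SpeI sites (ACTAGT) start at positions 80, 101, 224, 238.
SpeI cuts after the first base of each site, so after positions 80, 101, 224, 238.
PvuII sites (CAGCTG) start at positions 147, 157.
PvuII cuts after base 3 of each site, so after positions 149, 159.
Combined cut positions: 80, 101, 149, 159, 224, 238.
Linear molecule, 6 cuts → 7 fragments:
  1–80 → 80 bp
  81–101 → 21 bp
  102–149 → 48 bp
  150–159 → 10 bp
  160–224 → 65 bp
  225–238 → 14 bp
  239–267 → 29 bp
Sorted largest to smallest: 80, 65, 48, 29, 21, 14, 10 bp.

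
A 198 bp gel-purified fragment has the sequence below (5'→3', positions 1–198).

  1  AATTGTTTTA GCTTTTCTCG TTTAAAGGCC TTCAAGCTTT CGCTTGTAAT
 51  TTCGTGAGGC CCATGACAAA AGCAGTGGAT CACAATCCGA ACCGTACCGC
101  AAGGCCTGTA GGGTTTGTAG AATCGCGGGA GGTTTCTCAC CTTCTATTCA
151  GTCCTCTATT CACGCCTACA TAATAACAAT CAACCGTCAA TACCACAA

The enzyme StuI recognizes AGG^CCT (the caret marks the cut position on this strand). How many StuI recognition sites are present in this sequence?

2

AGGCCT occurs starting at positions 26, 102.
StuI cuts at 2 sites.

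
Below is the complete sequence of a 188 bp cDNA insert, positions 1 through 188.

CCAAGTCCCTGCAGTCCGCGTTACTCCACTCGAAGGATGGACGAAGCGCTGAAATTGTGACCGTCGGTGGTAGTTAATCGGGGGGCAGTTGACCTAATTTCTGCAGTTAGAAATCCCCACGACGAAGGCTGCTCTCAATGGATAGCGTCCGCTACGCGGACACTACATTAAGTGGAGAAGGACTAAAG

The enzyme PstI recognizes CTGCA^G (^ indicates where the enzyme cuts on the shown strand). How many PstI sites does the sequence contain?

CTGCAG occurs starting at positions 9, 101.
PstI cuts at 2 sites.

2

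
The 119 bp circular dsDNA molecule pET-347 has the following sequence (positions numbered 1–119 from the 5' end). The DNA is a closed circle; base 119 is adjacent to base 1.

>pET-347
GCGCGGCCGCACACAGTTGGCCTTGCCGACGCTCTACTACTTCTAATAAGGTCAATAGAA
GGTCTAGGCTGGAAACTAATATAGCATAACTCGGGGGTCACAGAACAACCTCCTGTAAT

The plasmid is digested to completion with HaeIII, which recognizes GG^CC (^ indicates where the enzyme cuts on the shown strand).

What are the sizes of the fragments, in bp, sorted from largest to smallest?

HaeIII sites (GGCC) start at positions 5, 19.
HaeIII cuts after base 2 of each site, so after positions 6, 20.
Circular molecule, 2 cuts → 2 fragments:
  7–20 → 14 bp
  21–119 then 1–6 → 99 + 6 = 105 bp
Sorted largest to smallest: 105, 14 bp.

105, 14 bp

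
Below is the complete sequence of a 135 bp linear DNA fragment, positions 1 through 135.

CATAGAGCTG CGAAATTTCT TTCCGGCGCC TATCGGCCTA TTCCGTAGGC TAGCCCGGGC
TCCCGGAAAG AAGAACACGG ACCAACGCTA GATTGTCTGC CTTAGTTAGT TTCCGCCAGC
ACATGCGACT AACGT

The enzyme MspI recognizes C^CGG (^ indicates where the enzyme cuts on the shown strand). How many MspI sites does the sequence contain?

3

CCGG occurs starting at positions 23, 55, 63.
MspI cuts at 3 sites.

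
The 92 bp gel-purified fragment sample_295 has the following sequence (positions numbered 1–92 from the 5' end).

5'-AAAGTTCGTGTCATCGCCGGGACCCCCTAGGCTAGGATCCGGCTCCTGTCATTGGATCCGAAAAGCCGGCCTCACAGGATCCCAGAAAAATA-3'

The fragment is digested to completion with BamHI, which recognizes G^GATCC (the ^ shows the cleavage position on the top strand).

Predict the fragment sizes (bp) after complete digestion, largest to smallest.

BamHI sites (GGATCC) start at positions 35, 54, 77.
BamHI cuts after the first base of each site, so after positions 35, 54, 77.
Linear molecule, 3 cuts → 4 fragments:
  1–35 → 35 bp
  36–54 → 19 bp
  55–77 → 23 bp
  78–92 → 15 bp
Sorted largest to smallest: 35, 23, 19, 15 bp.

35, 23, 19, 15 bp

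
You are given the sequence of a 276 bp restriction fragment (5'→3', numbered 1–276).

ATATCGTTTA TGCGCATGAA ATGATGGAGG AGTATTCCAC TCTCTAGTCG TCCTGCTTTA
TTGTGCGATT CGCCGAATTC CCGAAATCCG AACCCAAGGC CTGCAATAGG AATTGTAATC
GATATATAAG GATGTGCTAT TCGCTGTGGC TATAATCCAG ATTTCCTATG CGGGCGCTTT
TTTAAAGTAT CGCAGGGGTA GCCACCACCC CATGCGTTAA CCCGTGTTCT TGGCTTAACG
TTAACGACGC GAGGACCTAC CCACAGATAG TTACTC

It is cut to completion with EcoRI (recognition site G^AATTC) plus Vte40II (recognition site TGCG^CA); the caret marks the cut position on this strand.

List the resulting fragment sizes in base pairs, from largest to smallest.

201, 61, 14 bp

The EcoRI site (GAATTC) starts at position 75.
EcoRI cuts after the first base of each site, so after position 75.
The Vte40II site (TGCGCA) starts at position 11.
Vte40II cuts after base 4 of each site, so after position 14.
Combined cut positions: 14, 75.
Linear molecule, 2 cuts → 3 fragments:
  1–14 → 14 bp
  15–75 → 61 bp
  76–276 → 201 bp
Sorted largest to smallest: 201, 61, 14 bp.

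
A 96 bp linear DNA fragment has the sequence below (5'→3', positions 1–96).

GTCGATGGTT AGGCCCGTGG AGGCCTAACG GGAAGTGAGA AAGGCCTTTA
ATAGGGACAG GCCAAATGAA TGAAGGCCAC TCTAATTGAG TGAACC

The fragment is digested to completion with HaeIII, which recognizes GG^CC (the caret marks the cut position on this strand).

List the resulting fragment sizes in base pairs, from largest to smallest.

21, 20, 17, 15, 13, 10 bp

HaeIII sites (GGCC) start at positions 12, 22, 43, 60, 75.
HaeIII cuts after base 2 of each site, so after positions 13, 23, 44, 61, 76.
Linear molecule, 5 cuts → 6 fragments:
  1–13 → 13 bp
  14–23 → 10 bp
  24–44 → 21 bp
  45–61 → 17 bp
  62–76 → 15 bp
  77–96 → 20 bp
Sorted largest to smallest: 21, 20, 17, 15, 13, 10 bp.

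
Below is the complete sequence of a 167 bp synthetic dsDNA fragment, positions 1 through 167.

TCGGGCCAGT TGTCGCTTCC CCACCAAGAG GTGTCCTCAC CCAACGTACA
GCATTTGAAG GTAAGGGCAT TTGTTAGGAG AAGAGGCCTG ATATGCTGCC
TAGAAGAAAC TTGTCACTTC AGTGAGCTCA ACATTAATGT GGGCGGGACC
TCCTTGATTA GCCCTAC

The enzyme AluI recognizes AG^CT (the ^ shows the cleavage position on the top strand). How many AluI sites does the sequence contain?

AGCT occurs starting at position 125.
AluI cuts at 1 site.

1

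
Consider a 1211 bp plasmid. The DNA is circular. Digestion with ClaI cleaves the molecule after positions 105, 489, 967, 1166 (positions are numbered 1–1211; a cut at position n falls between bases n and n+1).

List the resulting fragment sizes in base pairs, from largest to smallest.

478, 384, 199, 150 bp

Circular molecule, 4 cuts → 4 fragments:
  489 − 105 = 384 bp
  967 − 489 = 478 bp
  1166 − 967 = 199 bp
  wrap: 1211 − 1166 + 105 = 150 bp
Sorted largest to smallest: 478, 384, 199, 150 bp.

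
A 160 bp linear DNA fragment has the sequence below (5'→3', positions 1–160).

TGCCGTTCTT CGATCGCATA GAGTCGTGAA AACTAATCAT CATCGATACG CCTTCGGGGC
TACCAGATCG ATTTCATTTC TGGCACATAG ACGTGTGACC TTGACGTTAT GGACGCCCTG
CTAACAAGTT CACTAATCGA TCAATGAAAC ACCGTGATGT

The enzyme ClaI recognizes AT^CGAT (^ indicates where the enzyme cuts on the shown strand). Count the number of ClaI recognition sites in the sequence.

3

ATCGAT occurs starting at positions 42, 67, 136.
ClaI cuts at 3 sites.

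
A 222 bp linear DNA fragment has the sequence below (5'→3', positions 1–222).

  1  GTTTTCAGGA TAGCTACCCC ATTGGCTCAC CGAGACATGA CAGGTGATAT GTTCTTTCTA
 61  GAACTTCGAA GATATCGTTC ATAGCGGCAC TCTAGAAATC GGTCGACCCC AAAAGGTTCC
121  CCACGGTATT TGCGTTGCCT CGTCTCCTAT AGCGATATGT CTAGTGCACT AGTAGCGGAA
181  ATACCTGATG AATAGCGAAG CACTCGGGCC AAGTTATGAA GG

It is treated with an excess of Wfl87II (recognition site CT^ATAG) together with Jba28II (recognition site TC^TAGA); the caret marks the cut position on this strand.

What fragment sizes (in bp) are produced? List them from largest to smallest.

The Wfl87II site (CTATAG) starts at position 147.
Wfl87II cuts after base 2 of each site, so after position 148.
Jba28II sites (TCTAGA) start at positions 57, 91.
Jba28II cuts after base 2 of each site, so after positions 58, 92.
Combined cut positions: 58, 92, 148.
Linear molecule, 3 cuts → 4 fragments:
  1–58 → 58 bp
  59–92 → 34 bp
  93–148 → 56 bp
  149–222 → 74 bp
Sorted largest to smallest: 74, 58, 56, 34 bp.

74, 58, 56, 34 bp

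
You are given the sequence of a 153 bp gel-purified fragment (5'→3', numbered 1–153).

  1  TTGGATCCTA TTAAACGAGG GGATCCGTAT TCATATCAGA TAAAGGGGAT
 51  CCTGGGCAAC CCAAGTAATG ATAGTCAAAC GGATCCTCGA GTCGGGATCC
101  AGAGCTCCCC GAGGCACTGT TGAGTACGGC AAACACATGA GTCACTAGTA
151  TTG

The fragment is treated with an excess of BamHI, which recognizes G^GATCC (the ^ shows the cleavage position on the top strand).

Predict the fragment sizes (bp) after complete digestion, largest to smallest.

BamHI sites (GGATCC) start at positions 3, 21, 47, 81, 95.
BamHI cuts after the first base of each site, so after positions 3, 21, 47, 81, 95.
Linear molecule, 5 cuts → 6 fragments:
  1–3 → 3 bp
  4–21 → 18 bp
  22–47 → 26 bp
  48–81 → 34 bp
  82–95 → 14 bp
  96–153 → 58 bp
Sorted largest to smallest: 58, 34, 26, 18, 14, 3 bp.

58, 34, 26, 18, 14, 3 bp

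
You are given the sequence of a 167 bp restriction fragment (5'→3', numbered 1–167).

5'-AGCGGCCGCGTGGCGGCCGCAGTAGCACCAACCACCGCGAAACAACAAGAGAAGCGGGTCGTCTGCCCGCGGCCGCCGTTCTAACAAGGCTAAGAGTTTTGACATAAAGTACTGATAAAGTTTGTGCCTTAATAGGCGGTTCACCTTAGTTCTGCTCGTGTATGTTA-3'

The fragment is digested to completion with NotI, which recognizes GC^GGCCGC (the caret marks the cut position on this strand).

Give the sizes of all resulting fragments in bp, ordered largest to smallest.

NotI sites (GCGGCCGC) start at positions 2, 13, 69.
NotI cuts after base 2 of each site, so after positions 3, 14, 70.
Linear molecule, 3 cuts → 4 fragments:
  1–3 → 3 bp
  4–14 → 11 bp
  15–70 → 56 bp
  71–167 → 97 bp
Sorted largest to smallest: 97, 56, 11, 3 bp.

97, 56, 11, 3 bp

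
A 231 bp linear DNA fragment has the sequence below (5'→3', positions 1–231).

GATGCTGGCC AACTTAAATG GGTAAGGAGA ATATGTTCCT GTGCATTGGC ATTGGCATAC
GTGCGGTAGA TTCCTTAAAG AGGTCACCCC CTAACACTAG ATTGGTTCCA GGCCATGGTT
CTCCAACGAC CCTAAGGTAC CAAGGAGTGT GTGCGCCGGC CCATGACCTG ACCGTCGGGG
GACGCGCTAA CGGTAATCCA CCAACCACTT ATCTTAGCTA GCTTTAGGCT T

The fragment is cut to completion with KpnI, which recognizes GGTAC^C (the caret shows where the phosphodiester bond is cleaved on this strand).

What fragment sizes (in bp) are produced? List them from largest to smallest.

140, 91 bp

The KpnI site (GGTACC) starts at position 136.
KpnI cuts after base 5 of each site (before the last base), so after position 140.
Linear molecule, 1 cut → 2 fragments:
  1–140 → 140 bp
  141–231 → 91 bp
Sorted largest to smallest: 140, 91 bp.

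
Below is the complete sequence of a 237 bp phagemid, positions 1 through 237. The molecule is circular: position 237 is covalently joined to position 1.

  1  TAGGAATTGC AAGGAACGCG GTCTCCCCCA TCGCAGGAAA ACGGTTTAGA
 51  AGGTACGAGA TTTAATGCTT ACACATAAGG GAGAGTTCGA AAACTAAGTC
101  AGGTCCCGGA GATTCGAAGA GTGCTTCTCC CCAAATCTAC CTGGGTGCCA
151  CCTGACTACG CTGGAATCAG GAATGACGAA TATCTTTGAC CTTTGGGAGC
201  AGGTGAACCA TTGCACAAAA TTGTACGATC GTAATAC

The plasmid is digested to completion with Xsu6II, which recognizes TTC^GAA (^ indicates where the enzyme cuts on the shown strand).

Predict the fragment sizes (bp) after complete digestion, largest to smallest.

Xsu6II sites (TTCGAA) start at positions 86, 113.
Xsu6II cuts after base 3 of each site, so after positions 88, 115.
Circular molecule, 2 cuts → 2 fragments:
  89–115 → 27 bp
  116–237 then 1–88 → 122 + 88 = 210 bp
Sorted largest to smallest: 210, 27 bp.

210, 27 bp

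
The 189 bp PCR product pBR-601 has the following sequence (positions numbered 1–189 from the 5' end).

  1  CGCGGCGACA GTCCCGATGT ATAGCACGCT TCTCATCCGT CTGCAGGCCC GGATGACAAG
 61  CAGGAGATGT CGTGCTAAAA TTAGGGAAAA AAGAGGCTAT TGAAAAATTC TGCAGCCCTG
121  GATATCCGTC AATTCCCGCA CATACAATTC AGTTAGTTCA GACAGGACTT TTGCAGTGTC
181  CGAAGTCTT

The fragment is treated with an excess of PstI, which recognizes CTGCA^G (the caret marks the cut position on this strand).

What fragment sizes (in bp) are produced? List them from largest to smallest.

PstI sites (CTGCAG) start at positions 41, 110.
PstI cuts after base 5 of each site (before the last base), so after positions 45, 114.
Linear molecule, 2 cuts → 3 fragments:
  1–45 → 45 bp
  46–114 → 69 bp
  115–189 → 75 bp
Sorted largest to smallest: 75, 69, 45 bp.

75, 69, 45 bp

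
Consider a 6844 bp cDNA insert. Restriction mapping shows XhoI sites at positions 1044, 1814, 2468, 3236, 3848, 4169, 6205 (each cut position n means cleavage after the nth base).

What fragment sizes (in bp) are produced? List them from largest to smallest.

2036, 1044, 770, 768, 654, 639, 612, 321 bp

Linear molecule, 7 cuts → 8 fragments:
  1044 − 0 = 1044 bp
  1814 − 1044 = 770 bp
  2468 − 1814 = 654 bp
  3236 − 2468 = 768 bp
  3848 − 3236 = 612 bp
  4169 − 3848 = 321 bp
  6205 − 4169 = 2036 bp
  6844 − 6205 = 639 bp
Sorted largest to smallest: 2036, 1044, 770, 768, 654, 639, 612, 321 bp.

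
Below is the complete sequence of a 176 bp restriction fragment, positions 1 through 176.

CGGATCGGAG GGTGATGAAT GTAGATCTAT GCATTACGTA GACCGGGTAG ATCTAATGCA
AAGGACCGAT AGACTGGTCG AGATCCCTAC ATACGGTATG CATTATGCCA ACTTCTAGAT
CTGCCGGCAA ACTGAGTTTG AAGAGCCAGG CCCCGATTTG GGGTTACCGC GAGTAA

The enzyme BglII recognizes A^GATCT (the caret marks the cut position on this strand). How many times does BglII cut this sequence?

AGATCT occurs starting at positions 23, 49, 117.
BglII cuts at 3 sites.

3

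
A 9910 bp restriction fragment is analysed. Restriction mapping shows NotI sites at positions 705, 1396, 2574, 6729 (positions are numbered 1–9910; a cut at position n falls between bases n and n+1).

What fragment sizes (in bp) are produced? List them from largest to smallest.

4155, 3181, 1178, 705, 691 bp

Linear molecule, 4 cuts → 5 fragments:
  705 − 0 = 705 bp
  1396 − 705 = 691 bp
  2574 − 1396 = 1178 bp
  6729 − 2574 = 4155 bp
  9910 − 6729 = 3181 bp
Sorted largest to smallest: 4155, 3181, 1178, 705, 691 bp.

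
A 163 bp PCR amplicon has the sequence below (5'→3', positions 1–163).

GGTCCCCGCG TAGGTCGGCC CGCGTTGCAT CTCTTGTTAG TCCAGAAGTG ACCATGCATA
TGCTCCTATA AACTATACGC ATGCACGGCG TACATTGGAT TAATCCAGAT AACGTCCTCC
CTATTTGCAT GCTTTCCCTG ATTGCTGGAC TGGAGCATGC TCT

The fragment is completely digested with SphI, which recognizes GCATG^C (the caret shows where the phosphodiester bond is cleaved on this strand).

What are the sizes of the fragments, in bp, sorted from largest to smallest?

SphI sites (GCATGC) start at positions 79, 127, 155.
SphI cuts after base 5 of each site (before the last base), so after positions 83, 131, 159.
Linear molecule, 3 cuts → 4 fragments:
  1–83 → 83 bp
  84–131 → 48 bp
  132–159 → 28 bp
  160–163 → 4 bp
Sorted largest to smallest: 83, 48, 28, 4 bp.

83, 48, 28, 4 bp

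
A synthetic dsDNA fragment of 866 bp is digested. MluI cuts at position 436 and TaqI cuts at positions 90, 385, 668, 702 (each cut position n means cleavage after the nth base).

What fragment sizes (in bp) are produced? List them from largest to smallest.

Combined cut positions (sorted): 90, 385, 436, 668, 702.
Linear molecule, 5 cuts → 6 fragments:
  90 − 0 = 90 bp
  385 − 90 = 295 bp
  436 − 385 = 51 bp
  668 − 436 = 232 bp
  702 − 668 = 34 bp
  866 − 702 = 164 bp
Sorted largest to smallest: 295, 232, 164, 90, 51, 34 bp.

295, 232, 164, 90, 51, 34 bp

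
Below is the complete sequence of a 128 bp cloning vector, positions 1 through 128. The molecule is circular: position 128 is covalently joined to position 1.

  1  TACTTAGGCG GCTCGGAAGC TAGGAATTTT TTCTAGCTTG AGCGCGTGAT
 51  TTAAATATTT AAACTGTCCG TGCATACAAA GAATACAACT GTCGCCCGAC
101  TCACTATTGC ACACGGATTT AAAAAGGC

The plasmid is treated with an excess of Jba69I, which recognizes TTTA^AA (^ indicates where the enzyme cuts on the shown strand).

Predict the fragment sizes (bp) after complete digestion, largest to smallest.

60, 60, 8 bp

Jba69I sites (TTTAAA) start at positions 50, 58, 118.
Jba69I cuts after base 4 of each site, so after positions 53, 61, 121.
Circular molecule, 3 cuts → 3 fragments:
  54–61 → 8 bp
  62–121 → 60 bp
  122–128 then 1–53 → 7 + 53 = 60 bp
Sorted largest to smallest: 60, 60, 8 bp.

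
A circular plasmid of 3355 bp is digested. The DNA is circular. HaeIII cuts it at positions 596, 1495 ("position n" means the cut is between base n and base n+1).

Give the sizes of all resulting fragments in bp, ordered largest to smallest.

2456, 899 bp

Circular molecule, 2 cuts → 2 fragments:
  1495 − 596 = 899 bp
  wrap: 3355 − 1495 + 596 = 2456 bp
Sorted largest to smallest: 2456, 899 bp.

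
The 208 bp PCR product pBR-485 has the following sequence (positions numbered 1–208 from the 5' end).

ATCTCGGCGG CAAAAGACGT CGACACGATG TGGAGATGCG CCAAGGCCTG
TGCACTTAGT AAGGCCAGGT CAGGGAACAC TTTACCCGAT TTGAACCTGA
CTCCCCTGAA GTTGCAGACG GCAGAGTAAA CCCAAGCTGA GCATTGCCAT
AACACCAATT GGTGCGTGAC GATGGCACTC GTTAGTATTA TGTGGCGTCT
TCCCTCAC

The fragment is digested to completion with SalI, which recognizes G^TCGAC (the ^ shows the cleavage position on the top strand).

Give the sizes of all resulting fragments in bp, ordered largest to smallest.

The SalI site (GTCGAC) starts at position 19.
SalI cuts after the first base of each site, so after position 19.
Linear molecule, 1 cut → 2 fragments:
  1–19 → 19 bp
  20–208 → 189 bp
Sorted largest to smallest: 189, 19 bp.

189, 19 bp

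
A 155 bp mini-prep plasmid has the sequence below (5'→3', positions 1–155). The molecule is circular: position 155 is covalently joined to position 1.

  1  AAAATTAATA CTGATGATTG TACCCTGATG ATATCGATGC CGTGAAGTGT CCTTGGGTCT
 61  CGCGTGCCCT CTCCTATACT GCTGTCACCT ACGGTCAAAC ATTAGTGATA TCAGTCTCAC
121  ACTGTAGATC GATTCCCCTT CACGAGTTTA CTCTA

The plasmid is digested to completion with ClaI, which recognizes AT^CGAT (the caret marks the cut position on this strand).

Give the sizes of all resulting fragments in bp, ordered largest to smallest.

ClaI sites (ATCGAT) start at positions 33, 128.
ClaI cuts after base 2 of each site, so after positions 34, 129.
Circular molecule, 2 cuts → 2 fragments:
  35–129 → 95 bp
  130–155 then 1–34 → 26 + 34 = 60 bp
Sorted largest to smallest: 95, 60 bp.

95, 60 bp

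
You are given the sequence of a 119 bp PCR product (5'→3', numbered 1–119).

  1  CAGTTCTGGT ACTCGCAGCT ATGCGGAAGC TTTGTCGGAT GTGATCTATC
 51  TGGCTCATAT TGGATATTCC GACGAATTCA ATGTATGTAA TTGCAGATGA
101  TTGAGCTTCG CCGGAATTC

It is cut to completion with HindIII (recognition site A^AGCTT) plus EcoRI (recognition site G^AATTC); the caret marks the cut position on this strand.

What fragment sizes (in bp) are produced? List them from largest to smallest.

47, 40, 27, 5 bp

The HindIII site (AAGCTT) starts at position 27.
HindIII cuts after the first base of each site, so after position 27.
EcoRI sites (GAATTC) start at positions 74, 114.
EcoRI cuts after the first base of each site, so after positions 74, 114.
Combined cut positions: 27, 74, 114.
Linear molecule, 3 cuts → 4 fragments:
  1–27 → 27 bp
  28–74 → 47 bp
  75–114 → 40 bp
  115–119 → 5 bp
Sorted largest to smallest: 47, 40, 27, 5 bp.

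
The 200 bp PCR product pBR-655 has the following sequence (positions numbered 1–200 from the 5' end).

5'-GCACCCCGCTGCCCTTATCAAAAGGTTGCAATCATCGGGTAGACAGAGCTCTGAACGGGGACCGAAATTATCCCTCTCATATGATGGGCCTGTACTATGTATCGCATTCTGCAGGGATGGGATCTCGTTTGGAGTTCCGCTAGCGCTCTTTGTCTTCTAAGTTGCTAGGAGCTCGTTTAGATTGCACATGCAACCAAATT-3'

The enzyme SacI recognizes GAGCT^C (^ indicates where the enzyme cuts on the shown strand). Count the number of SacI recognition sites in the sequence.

2

GAGCTC occurs starting at positions 46, 169.
SacI cuts at 2 sites.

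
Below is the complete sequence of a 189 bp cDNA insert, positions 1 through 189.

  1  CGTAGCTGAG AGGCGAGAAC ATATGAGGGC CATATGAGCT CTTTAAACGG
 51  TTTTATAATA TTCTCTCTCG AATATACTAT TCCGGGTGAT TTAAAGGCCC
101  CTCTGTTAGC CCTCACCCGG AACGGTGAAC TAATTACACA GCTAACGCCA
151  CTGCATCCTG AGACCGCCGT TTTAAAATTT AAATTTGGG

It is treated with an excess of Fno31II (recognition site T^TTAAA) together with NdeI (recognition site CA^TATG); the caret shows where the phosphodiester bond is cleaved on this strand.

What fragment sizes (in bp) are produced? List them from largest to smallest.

Fno31II sites (TTTAAA) start at positions 42, 90, 171, 178.
Fno31II cuts after the first base of each site, so after positions 42, 90, 171, 178.
NdeI sites (CATATG) start at positions 20, 31.
NdeI cuts after base 2 of each site, so after positions 21, 32.
Combined cut positions: 21, 32, 42, 90, 171, 178.
Linear molecule, 6 cuts → 7 fragments:
  1–21 → 21 bp
  22–32 → 11 bp
  33–42 → 10 bp
  43–90 → 48 bp
  91–171 → 81 bp
  172–178 → 7 bp
  179–189 → 11 bp
Sorted largest to smallest: 81, 48, 21, 11, 11, 10, 7 bp.

81, 48, 21, 11, 11, 10, 7 bp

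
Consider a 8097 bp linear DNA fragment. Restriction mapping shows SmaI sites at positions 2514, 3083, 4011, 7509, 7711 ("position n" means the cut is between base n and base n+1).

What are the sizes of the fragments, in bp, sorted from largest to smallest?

3498, 2514, 928, 569, 386, 202 bp

Linear molecule, 5 cuts → 6 fragments:
  2514 − 0 = 2514 bp
  3083 − 2514 = 569 bp
  4011 − 3083 = 928 bp
  7509 − 4011 = 3498 bp
  7711 − 7509 = 202 bp
  8097 − 7711 = 386 bp
Sorted largest to smallest: 3498, 2514, 928, 569, 386, 202 bp.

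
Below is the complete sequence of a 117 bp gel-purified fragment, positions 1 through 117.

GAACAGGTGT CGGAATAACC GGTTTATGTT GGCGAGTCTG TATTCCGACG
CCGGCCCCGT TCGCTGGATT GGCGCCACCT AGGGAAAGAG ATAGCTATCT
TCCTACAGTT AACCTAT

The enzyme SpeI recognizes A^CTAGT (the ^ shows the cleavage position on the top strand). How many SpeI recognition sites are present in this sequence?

0

No occurrence of ACTAGT is present in the sequence.
SpeI does not cut: 0 sites.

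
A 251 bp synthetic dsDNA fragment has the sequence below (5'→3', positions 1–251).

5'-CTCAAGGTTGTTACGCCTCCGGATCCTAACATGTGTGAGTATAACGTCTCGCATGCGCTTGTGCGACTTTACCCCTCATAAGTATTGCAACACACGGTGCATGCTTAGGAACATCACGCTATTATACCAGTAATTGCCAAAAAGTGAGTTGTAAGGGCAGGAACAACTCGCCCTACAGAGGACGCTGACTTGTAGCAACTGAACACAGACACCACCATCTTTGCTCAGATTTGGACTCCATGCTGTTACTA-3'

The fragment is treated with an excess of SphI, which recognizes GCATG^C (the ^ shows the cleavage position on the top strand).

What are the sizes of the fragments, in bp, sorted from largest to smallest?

SphI sites (GCATGC) start at positions 51, 99.
SphI cuts after base 5 of each site (before the last base), so after positions 55, 103.
Linear molecule, 2 cuts → 3 fragments:
  1–55 → 55 bp
  56–103 → 48 bp
  104–251 → 148 bp
Sorted largest to smallest: 148, 55, 48 bp.

148, 55, 48 bp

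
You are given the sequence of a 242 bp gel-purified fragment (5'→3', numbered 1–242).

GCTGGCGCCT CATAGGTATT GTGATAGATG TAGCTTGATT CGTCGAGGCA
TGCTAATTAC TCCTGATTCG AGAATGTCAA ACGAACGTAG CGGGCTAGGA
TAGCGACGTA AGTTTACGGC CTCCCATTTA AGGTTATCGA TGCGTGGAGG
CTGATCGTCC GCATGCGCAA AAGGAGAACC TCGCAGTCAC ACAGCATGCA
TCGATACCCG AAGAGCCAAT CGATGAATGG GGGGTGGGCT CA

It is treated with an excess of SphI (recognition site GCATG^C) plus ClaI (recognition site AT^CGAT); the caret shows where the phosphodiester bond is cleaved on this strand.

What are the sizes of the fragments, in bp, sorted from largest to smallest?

85, 52, 33, 28, 22, 19, 3 bp

SphI sites (GCATGC) start at positions 48, 161, 194.
SphI cuts after base 5 of each site (before the last base), so after positions 52, 165, 198.
ClaI sites (ATCGAT) start at positions 136, 200, 219.
ClaI cuts after base 2 of each site, so after positions 137, 201, 220.
Combined cut positions: 52, 137, 165, 198, 201, 220.
Linear molecule, 6 cuts → 7 fragments:
  1–52 → 52 bp
  53–137 → 85 bp
  138–165 → 28 bp
  166–198 → 33 bp
  199–201 → 3 bp
  202–220 → 19 bp
  221–242 → 22 bp
Sorted largest to smallest: 85, 52, 33, 28, 22, 19, 3 bp.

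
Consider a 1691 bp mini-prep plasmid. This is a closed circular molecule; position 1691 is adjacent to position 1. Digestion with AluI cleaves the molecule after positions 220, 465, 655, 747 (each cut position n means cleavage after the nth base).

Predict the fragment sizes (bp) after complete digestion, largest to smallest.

Circular molecule, 4 cuts → 4 fragments:
  465 − 220 = 245 bp
  655 − 465 = 190 bp
  747 − 655 = 92 bp
  wrap: 1691 − 747 + 220 = 1164 bp
Sorted largest to smallest: 1164, 245, 190, 92 bp.

1164, 245, 190, 92 bp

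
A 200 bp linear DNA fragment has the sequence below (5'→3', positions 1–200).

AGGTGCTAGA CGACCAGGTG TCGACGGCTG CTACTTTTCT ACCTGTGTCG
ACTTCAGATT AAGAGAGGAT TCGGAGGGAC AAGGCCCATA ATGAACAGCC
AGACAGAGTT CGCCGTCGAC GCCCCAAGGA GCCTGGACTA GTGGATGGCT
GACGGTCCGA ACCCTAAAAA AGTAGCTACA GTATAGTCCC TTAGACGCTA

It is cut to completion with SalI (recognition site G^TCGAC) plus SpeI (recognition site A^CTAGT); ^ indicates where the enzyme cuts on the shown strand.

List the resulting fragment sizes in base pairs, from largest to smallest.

68, 63, 27, 22, 20 bp

SalI sites (GTCGAC) start at positions 20, 47, 115.
SalI cuts after the first base of each site, so after positions 20, 47, 115.
The SpeI site (ACTAGT) starts at position 137.
SpeI cuts after the first base of each site, so after position 137.
Combined cut positions: 20, 47, 115, 137.
Linear molecule, 4 cuts → 5 fragments:
  1–20 → 20 bp
  21–47 → 27 bp
  48–115 → 68 bp
  116–137 → 22 bp
  138–200 → 63 bp
Sorted largest to smallest: 68, 63, 27, 22, 20 bp.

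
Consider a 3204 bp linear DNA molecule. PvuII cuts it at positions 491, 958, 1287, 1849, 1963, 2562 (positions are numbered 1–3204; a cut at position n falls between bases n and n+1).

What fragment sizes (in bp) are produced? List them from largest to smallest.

642, 599, 562, 491, 467, 329, 114 bp

Linear molecule, 6 cuts → 7 fragments:
  491 − 0 = 491 bp
  958 − 491 = 467 bp
  1287 − 958 = 329 bp
  1849 − 1287 = 562 bp
  1963 − 1849 = 114 bp
  2562 − 1963 = 599 bp
  3204 − 2562 = 642 bp
Sorted largest to smallest: 642, 599, 562, 491, 467, 329, 114 bp.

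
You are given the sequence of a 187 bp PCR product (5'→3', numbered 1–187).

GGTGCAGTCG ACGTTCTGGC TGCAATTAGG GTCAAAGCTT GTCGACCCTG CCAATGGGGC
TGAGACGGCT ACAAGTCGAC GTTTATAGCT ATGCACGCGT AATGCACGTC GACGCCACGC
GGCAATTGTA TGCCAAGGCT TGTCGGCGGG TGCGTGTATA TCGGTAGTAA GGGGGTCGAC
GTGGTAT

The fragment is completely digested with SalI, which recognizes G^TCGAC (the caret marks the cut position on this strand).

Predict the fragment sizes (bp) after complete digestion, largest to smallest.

SalI sites (GTCGAC) start at positions 7, 41, 75, 108, 175.
SalI cuts after the first base of each site, so after positions 7, 41, 75, 108, 175.
Linear molecule, 5 cuts → 6 fragments:
  1–7 → 7 bp
  8–41 → 34 bp
  42–75 → 34 bp
  76–108 → 33 bp
  109–175 → 67 bp
  176–187 → 12 bp
Sorted largest to smallest: 67, 34, 34, 33, 12, 7 bp.

67, 34, 34, 33, 12, 7 bp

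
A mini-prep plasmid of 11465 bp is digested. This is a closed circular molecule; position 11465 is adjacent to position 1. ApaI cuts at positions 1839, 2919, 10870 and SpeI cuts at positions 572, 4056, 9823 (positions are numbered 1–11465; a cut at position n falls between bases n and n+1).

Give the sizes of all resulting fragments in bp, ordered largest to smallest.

Combined cut positions (sorted): 572, 1839, 2919, 4056, 9823, 10870.
Circular molecule, 6 cuts → 6 fragments:
  1839 − 572 = 1267 bp
  2919 − 1839 = 1080 bp
  4056 − 2919 = 1137 bp
  9823 − 4056 = 5767 bp
  10870 − 9823 = 1047 bp
  wrap: 11465 − 10870 + 572 = 1167 bp
Sorted largest to smallest: 5767, 1267, 1167, 1137, 1080, 1047 bp.

5767, 1267, 1167, 1137, 1080, 1047 bp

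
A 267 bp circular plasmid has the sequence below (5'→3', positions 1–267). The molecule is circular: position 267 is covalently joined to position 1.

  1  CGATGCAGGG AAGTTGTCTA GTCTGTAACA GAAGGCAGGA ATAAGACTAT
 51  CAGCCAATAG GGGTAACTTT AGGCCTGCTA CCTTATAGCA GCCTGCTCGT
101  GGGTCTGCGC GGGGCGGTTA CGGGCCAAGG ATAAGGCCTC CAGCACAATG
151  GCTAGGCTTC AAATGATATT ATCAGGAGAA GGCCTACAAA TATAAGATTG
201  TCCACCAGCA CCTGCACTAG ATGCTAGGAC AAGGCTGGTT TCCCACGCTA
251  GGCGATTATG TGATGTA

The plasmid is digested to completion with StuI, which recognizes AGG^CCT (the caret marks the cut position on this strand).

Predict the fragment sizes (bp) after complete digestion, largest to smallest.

StuI sites (AGGCCT) start at positions 71, 134, 180.
StuI cuts after base 3 of each site, so after positions 73, 136, 182.
Circular molecule, 3 cuts → 3 fragments:
  74–136 → 63 bp
  137–182 → 46 bp
  183–267 then 1–73 → 85 + 73 = 158 bp
Sorted largest to smallest: 158, 63, 46 bp.

158, 63, 46 bp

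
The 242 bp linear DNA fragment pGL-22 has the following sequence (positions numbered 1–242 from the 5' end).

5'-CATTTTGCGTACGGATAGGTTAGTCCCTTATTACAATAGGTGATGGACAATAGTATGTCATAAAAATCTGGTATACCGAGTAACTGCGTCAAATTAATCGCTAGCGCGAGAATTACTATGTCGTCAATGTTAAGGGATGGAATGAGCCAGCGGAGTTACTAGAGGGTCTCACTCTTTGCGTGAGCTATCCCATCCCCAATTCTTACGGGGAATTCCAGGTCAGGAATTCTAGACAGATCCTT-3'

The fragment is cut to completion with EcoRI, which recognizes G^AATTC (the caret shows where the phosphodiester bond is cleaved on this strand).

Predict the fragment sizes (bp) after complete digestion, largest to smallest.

210, 18, 14 bp

EcoRI sites (GAATTC) start at positions 210, 224.
EcoRI cuts after the first base of each site, so after positions 210, 224.
Linear molecule, 2 cuts → 3 fragments:
  1–210 → 210 bp
  211–224 → 14 bp
  225–242 → 18 bp
Sorted largest to smallest: 210, 18, 14 bp.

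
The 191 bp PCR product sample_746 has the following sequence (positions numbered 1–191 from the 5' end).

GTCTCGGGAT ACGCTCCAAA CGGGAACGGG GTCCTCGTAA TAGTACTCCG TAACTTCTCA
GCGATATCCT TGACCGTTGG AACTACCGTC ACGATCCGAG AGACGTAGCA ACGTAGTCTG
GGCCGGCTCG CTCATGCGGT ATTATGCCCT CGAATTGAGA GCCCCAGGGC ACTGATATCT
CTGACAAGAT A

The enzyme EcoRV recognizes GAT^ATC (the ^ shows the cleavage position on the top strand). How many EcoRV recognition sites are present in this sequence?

2

GATATC occurs starting at positions 63, 174.
EcoRV cuts at 2 sites.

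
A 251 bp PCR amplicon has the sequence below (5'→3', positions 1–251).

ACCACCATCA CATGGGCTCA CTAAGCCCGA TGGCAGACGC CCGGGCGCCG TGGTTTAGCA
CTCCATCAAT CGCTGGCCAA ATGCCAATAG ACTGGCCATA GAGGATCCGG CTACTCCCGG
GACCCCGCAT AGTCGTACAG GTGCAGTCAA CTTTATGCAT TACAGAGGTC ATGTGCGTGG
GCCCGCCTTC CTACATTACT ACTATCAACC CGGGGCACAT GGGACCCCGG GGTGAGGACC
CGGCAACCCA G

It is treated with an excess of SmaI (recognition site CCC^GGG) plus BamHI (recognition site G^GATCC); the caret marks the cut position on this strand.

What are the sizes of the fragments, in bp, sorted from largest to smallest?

SmaI sites (CCCGGG) start at positions 40, 116, 209, 226.
SmaI cuts after base 3 of each site, so after positions 42, 118, 211, 228.
The BamHI site (GGATCC) starts at position 103.
BamHI cuts after the first base of each site, so after position 103.
Combined cut positions: 42, 103, 118, 211, 228.
Linear molecule, 5 cuts → 6 fragments:
  1–42 → 42 bp
  43–103 → 61 bp
  104–118 → 15 bp
  119–211 → 93 bp
  212–228 → 17 bp
  229–251 → 23 bp
Sorted largest to smallest: 93, 61, 42, 23, 17, 15 bp.

93, 61, 42, 23, 17, 15 bp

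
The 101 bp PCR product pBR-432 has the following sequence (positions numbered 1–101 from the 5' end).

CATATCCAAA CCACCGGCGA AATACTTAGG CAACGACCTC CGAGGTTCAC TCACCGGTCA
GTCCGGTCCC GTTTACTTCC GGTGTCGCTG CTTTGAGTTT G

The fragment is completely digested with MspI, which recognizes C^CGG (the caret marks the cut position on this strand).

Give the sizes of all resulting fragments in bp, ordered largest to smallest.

MspI sites (CCGG) start at positions 14, 54, 63, 79.
MspI cuts after the first base of each site, so after positions 14, 54, 63, 79.
Linear molecule, 4 cuts → 5 fragments:
  1–14 → 14 bp
  15–54 → 40 bp
  55–63 → 9 bp
  64–79 → 16 bp
  80–101 → 22 bp
Sorted largest to smallest: 40, 22, 16, 14, 9 bp.

40, 22, 16, 14, 9 bp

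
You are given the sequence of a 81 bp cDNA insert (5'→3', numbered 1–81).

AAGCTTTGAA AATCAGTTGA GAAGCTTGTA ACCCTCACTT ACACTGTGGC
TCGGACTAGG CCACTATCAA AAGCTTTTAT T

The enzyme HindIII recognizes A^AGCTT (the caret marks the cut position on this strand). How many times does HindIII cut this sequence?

AAGCTT occurs starting at positions 1, 22, 71.
HindIII cuts at 3 sites.

3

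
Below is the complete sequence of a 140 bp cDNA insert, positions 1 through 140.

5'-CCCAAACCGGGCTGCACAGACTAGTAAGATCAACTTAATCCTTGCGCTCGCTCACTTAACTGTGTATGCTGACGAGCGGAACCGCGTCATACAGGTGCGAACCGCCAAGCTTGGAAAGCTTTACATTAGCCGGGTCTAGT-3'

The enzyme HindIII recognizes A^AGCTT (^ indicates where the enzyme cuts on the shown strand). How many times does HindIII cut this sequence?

2

AAGCTT occurs starting at positions 107, 116.
HindIII cuts at 2 sites.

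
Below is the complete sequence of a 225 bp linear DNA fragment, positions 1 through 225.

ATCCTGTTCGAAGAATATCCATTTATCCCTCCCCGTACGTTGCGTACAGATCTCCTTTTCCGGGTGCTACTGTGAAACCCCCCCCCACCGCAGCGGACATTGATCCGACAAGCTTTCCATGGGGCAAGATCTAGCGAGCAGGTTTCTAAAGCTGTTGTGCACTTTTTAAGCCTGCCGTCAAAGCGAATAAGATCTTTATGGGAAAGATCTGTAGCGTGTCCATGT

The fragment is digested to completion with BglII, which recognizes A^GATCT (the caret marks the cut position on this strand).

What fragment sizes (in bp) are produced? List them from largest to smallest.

BglII sites (AGATCT) start at positions 48, 127, 190, 205.
BglII cuts after the first base of each site, so after positions 48, 127, 190, 205.
Linear molecule, 4 cuts → 5 fragments:
  1–48 → 48 bp
  49–127 → 79 bp
  128–190 → 63 bp
  191–205 → 15 bp
  206–225 → 20 bp
Sorted largest to smallest: 79, 63, 48, 20, 15 bp.

79, 63, 48, 20, 15 bp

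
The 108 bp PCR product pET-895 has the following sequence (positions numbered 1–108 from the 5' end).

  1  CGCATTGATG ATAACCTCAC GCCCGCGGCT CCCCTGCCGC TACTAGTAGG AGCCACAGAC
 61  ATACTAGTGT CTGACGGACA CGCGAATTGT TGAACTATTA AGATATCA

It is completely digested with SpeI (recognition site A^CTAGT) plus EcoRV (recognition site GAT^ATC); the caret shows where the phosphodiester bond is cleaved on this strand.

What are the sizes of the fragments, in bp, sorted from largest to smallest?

SpeI sites (ACTAGT) start at positions 42, 63.
SpeI cuts after the first base of each site, so after positions 42, 63.
The EcoRV site (GATATC) starts at position 102.
EcoRV cuts after base 3 of each site, so after position 104.
Combined cut positions: 42, 63, 104.
Linear molecule, 3 cuts → 4 fragments:
  1–42 → 42 bp
  43–63 → 21 bp
  64–104 → 41 bp
  105–108 → 4 bp
Sorted largest to smallest: 42, 41, 21, 4 bp.

42, 41, 21, 4 bp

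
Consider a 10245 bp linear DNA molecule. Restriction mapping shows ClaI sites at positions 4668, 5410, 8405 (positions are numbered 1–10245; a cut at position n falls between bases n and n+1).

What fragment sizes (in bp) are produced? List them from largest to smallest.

Linear molecule, 3 cuts → 4 fragments:
  4668 − 0 = 4668 bp
  5410 − 4668 = 742 bp
  8405 − 5410 = 2995 bp
  10245 − 8405 = 1840 bp
Sorted largest to smallest: 4668, 2995, 1840, 742 bp.

4668, 2995, 1840, 742 bp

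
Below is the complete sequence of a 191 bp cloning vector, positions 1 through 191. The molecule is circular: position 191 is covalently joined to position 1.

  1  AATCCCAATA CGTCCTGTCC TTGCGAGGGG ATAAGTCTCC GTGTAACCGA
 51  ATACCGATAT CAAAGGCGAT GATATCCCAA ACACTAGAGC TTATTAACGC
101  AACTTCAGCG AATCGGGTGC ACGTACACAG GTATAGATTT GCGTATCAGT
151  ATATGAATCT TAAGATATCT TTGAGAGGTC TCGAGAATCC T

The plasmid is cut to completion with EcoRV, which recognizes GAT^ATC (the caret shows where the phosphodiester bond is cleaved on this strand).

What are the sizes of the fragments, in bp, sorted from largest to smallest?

93, 83, 15 bp

EcoRV sites (GATATC) start at positions 56, 71, 164.
EcoRV cuts after base 3 of each site, so after positions 58, 73, 166.
Circular molecule, 3 cuts → 3 fragments:
  59–73 → 15 bp
  74–166 → 93 bp
  167–191 then 1–58 → 25 + 58 = 83 bp
Sorted largest to smallest: 93, 83, 15 bp.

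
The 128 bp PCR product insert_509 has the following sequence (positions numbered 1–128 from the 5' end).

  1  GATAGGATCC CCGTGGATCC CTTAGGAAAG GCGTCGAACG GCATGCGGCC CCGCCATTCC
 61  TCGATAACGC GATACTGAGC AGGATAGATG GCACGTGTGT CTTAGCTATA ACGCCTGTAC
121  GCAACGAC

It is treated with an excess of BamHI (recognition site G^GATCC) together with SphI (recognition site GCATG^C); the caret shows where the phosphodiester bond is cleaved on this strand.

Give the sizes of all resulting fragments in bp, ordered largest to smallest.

BamHI sites (GGATCC) start at positions 5, 15.
BamHI cuts after the first base of each site, so after positions 5, 15.
The SphI site (GCATGC) starts at position 41.
SphI cuts after base 5 of each site (before the last base), so after position 45.
Combined cut positions: 5, 15, 45.
Linear molecule, 3 cuts → 4 fragments:
  1–5 → 5 bp
  6–15 → 10 bp
  16–45 → 30 bp
  46–128 → 83 bp
Sorted largest to smallest: 83, 30, 10, 5 bp.

83, 30, 10, 5 bp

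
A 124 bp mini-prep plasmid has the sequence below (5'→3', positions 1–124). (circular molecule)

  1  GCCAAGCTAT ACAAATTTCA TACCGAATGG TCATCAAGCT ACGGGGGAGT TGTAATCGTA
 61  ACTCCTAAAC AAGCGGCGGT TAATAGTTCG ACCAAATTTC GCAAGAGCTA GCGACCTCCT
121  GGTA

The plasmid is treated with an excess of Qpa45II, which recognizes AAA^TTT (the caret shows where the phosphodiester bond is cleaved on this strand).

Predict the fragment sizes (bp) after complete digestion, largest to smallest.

81, 43 bp

Qpa45II sites (AAATTT) start at positions 13, 94.
Qpa45II cuts after base 3 of each site, so after positions 15, 96.
Circular molecule, 2 cuts → 2 fragments:
  16–96 → 81 bp
  97–124 then 1–15 → 28 + 15 = 43 bp
Sorted largest to smallest: 81, 43 bp.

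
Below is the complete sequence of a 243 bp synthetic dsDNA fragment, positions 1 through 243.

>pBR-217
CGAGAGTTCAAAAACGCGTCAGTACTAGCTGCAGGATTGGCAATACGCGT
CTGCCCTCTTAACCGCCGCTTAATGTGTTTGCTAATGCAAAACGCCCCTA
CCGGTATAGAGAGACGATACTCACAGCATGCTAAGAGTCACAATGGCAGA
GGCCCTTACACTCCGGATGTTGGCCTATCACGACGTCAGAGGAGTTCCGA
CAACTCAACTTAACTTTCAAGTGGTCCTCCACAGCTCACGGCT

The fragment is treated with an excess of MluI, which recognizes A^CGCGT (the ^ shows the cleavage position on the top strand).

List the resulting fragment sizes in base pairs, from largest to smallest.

MluI sites (ACGCGT) start at positions 14, 45.
MluI cuts after the first base of each site, so after positions 14, 45.
Linear molecule, 2 cuts → 3 fragments:
  1–14 → 14 bp
  15–45 → 31 bp
  46–243 → 198 bp
Sorted largest to smallest: 198, 31, 14 bp.

198, 31, 14 bp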